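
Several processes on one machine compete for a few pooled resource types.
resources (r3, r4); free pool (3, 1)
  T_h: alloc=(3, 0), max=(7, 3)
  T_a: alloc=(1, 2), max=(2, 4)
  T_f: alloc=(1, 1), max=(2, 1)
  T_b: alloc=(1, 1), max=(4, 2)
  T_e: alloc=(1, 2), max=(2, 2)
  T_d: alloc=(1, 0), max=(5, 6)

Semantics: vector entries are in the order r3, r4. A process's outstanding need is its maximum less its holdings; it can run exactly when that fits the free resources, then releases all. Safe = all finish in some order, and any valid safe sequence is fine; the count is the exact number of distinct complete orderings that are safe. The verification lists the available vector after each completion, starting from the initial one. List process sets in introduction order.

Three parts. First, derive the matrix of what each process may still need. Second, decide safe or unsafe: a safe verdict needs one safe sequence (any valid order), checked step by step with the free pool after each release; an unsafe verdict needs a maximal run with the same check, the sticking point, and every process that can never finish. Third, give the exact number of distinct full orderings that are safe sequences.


(1) Outstanding need per process (order r3, r4):
  T_h: (4, 3)
  T_a: (1, 2)
  T_f: (1, 0)
  T_b: (3, 1)
  T_e: (1, 0)
  T_d: (4, 6)
(2) SAFE, for example via the order T_f, T_b, T_h, T_a, T_e, T_d.
Key observation: reading the order forward, T_h is the first process whose need (4, 3) meets the free pool (5, 3) exactly on a resource it requests.
Verifying each step:
  pool = (3, 1)
  T_f: need (1, 0) fits (3, 1); releases (1, 1), pool now (4, 2)
  T_b: need (3, 1) fits (4, 2); releases (1, 1), pool now (5, 3)
  T_h: need (4, 3) fits (5, 3); releases (3, 0), pool now (8, 3)
  T_a: need (1, 2) fits (8, 3); releases (1, 2), pool now (9, 5)
  T_e: need (1, 0) fits (9, 5); releases (1, 2), pool now (10, 7)
  T_d: need (4, 6) fits (10, 7); releases (1, 0), pool now (11, 7)
(3) Precisely 114 of the possible complete orderings are safe sequences.


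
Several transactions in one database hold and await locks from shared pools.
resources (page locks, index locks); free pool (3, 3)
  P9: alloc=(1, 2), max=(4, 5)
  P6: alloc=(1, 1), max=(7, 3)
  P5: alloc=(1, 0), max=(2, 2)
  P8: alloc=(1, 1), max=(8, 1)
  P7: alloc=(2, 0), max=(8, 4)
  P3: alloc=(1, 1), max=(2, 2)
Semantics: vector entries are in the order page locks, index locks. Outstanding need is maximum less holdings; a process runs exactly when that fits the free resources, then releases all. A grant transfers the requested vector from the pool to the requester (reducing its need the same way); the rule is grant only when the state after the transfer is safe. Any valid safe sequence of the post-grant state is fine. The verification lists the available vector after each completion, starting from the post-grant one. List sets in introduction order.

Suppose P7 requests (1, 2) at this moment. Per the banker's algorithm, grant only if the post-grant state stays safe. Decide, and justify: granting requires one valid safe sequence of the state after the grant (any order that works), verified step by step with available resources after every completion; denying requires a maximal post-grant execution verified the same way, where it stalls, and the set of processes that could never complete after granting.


DENY: after the grant no complete ordering would exist.
Key observation: after P3, P5 the pool peaks at (4, 2), and each blocked process is short somewhere: P9 on index locks; P6 on page locks; P8 on page locks; P7 on page locks.
After a pretend grant, a maximal execution: P3, P5 — then nothing else fits. Walking it through:
  pool = (2, 1)
  P3 needs (1, 1) <= (2, 1) -> finishes; pool += (1, 1) = (3, 2)
  P5 needs (1, 2) <= (3, 2) -> finishes; pool += (1, 0) = (4, 2)
  blocked: P9 wants (3, 3), pool (4, 2) — not enough index locks
  blocked: P6 wants (6, 2), pool (4, 2) — not enough page locks
  blocked: P8 wants (7, 0), pool (4, 2) — not enough page locks
  blocked: P7 wants (5, 2), pool (4, 2) — not enough page locks
Had the request been granted, P9, P6, P8 and P7 could never finish.


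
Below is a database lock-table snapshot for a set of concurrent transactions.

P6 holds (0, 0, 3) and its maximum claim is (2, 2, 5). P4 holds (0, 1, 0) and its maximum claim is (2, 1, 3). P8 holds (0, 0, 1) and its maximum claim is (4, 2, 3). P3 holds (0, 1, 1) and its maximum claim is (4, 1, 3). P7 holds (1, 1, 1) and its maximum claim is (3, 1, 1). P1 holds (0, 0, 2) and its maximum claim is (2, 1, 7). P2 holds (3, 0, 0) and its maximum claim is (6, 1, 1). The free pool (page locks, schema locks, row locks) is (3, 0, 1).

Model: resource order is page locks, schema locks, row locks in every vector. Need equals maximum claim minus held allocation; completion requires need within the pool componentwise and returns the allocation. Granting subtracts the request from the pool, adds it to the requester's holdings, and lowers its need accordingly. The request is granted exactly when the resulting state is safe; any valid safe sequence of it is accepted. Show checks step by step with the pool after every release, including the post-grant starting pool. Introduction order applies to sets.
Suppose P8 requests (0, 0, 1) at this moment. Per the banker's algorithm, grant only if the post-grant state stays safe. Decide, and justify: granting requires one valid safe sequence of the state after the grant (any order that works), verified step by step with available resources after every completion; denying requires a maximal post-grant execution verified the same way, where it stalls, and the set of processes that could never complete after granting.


DENY: after the grant no complete ordering would exist.
Key observation: after P7, P2 the pool peaks at (7, 1, 1), and each blocked process is short somewhere: P6 on schema locks, row locks; P4 on row locks; P8 on schema locks; P3 on row locks; P1 on row locks.
Pretend the grant happened; the run P7, P2 goes as far as possible. Verifying each step:
  pool = (3, 0, 0)
  run P7 (needs (2, 0, 0), free (3, 0, 0)); after release of (1, 1, 1) the pool is (4, 1, 1)
  run P2 (needs (3, 1, 1), free (4, 1, 1)); after release of (3, 0, 0) the pool is (7, 1, 1)
  blocked: P6 wants (2, 2, 2), pool (7, 1, 1) — not enough schema locks and row locks
  blocked: P4 wants (2, 0, 3), pool (7, 1, 1) — not enough row locks
  blocked: P8 wants (4, 2, 1), pool (7, 1, 1) — not enough schema locks
  blocked: P3 wants (4, 0, 2), pool (7, 1, 1) — not enough row locks
  blocked: P1 wants (2, 1, 5), pool (7, 1, 1) — not enough row locks
Post-grant, the permanently blocked set is P6, P4, P8, P3 and P1.


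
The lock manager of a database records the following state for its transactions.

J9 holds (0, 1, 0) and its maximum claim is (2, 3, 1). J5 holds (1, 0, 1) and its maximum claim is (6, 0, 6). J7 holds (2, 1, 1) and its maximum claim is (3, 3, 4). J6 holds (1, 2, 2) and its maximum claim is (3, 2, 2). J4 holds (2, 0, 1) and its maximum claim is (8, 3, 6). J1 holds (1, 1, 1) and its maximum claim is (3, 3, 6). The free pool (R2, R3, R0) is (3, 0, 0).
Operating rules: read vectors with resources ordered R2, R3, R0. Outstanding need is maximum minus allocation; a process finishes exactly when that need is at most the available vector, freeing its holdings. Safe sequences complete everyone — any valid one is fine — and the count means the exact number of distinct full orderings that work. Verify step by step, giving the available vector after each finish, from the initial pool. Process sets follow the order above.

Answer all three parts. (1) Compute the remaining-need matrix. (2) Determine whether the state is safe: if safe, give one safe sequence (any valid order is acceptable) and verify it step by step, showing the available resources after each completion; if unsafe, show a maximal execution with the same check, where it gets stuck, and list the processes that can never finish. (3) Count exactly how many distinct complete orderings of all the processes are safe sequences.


(1) Remaining need (order R2, R3, R0):
  J9: (2, 2, 1)
  J5: (5, 0, 5)
  J7: (1, 2, 3)
  J6: (2, 0, 0)
  J4: (6, 3, 5)
  J1: (2, 2, 5)
(2) UNSAFE — no complete ordering exists.
Key observation: no order helps: past J6, J9, the free pool tops out at (4, 3, 2), below what each blocked process needs in R0.
The run J6, J9 cannot be extended any further. Check, step by step:
  pool = (3, 0, 0)
  J6: need (2, 0, 0) fits (3, 0, 0); releases (1, 2, 2), pool now (4, 2, 2)
  J9: need (2, 2, 1) fits (4, 2, 2); releases (0, 1, 0), pool now (4, 3, 2)
  blocked: J5 wants (5, 0, 5), pool (4, 3, 2) — not enough R2 and R0
  blocked: J7 wants (1, 2, 3), pool (4, 3, 2) — not enough R0
  blocked: J4 wants (6, 3, 5), pool (4, 3, 2) — not enough R2 and R0
  blocked: J1 wants (2, 2, 5), pool (4, 3, 2) — not enough R0
Processes that can never finish: J5, J7, J4 and J1.
(3) Exactly 0 of the possible complete orderings are safe sequences.


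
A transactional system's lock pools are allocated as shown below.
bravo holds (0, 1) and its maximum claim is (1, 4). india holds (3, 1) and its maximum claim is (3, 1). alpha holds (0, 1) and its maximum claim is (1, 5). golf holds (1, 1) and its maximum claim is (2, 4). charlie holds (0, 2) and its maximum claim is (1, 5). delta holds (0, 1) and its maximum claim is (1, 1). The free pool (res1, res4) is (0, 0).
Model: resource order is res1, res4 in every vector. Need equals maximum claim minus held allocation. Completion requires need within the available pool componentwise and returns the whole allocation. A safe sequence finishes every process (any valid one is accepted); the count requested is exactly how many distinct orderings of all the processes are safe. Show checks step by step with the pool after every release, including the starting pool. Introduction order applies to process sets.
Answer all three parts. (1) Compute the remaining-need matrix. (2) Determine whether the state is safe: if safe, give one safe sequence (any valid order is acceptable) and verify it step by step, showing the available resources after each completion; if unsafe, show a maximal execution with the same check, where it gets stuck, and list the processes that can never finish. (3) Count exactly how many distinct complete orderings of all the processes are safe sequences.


(1) Remaining need (order res1, res4):
  bravo: (1, 3)
  india: (0, 0)
  alpha: (1, 4)
  golf: (1, 3)
  charlie: (1, 3)
  delta: (1, 0)
(2) The state is UNSAFE.
Key observation: no order helps: past india, delta, the free pool tops out at (3, 2), below what each blocked process needs in res4.
The run india, delta cannot be extended any further. Walking it through:
  pool = (0, 0)
  india: need (0, 0) fits (0, 0); releases (3, 1), pool now (3, 1)
  delta: need (1, 0) fits (3, 1); releases (0, 1), pool now (3, 2)
  bravo cannot run: need (1, 3) vs free (3, 2) (insufficient res4)
  alpha cannot run: need (1, 4) vs free (3, 2) (insufficient res4)
  golf cannot run: need (1, 3) vs free (3, 2) (insufficient res4)
  charlie cannot run: need (1, 3) vs free (3, 2) (insufficient res4)
Permanently blocked: bravo, alpha, golf and charlie.
(3) The exact count: 0 of the possible complete orderings are safe sequences.


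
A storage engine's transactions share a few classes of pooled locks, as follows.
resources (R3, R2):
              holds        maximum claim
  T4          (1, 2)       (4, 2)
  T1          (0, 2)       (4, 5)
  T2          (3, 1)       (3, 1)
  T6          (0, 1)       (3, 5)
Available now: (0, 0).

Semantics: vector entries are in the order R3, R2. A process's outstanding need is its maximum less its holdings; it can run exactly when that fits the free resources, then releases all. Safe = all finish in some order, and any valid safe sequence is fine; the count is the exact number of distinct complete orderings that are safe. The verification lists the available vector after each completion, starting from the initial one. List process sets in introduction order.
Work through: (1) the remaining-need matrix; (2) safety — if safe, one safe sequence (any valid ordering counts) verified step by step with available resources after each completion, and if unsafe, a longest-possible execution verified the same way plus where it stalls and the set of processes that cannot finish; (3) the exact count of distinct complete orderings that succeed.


(1) Remaining need (order R3, R2):
  T4: (3, 0)
  T1: (4, 3)
  T2: (0, 0)
  T6: (3, 4)
(2) SAFE — a valid safe sequence is T2, T4, T1, T6.
Key observation: T4 marks the first exact bind of the order: its need (3, 0) fits the free (3, 1) with zero slack on a requested resource.
Step-by-step check:
  pool = (0, 0)
  T2: need (0, 0) fits (0, 0); releases (3, 1), pool now (3, 1)
  T4: need (3, 0) fits (3, 1); releases (1, 2), pool now (4, 3)
  T1: need (4, 3) fits (4, 3); releases (0, 2), pool now (4, 5)
  T6: need (3, 4) fits (4, 5); releases (0, 1), pool now (4, 6)
(3) The exact count: 1 of the possible complete orderings is a safe sequence.


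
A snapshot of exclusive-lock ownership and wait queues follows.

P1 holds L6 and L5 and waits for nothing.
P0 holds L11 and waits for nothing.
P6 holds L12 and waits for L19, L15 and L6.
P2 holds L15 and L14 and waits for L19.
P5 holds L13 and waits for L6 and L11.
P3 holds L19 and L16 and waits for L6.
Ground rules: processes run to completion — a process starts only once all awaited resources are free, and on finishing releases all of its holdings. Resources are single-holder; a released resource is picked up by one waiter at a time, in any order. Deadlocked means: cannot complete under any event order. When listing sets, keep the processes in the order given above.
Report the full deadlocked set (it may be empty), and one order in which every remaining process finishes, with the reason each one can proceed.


The deadlocked set is empty.
Key observation: there is no circular wait here — follow any chain and it reaches a process that is free to run now.
A valid finishing order for the others: P1, P0, P3, P2, P6, P5.
Walking it through:
  run P1 (it waits on nothing); releases L6 and L5
  run P0 (it waits on nothing); releases L11
  run P3 (all its waits — L6 — are resolved); releases L19 and L16
  run P2 (all its waits — L19 — are resolved); releases L15 and L14
  run P6 (all its waits — L19, L15 and L6 — are resolved); releases L12
  run P5 (all its waits — L6 and L11 — are resolved); releases L13


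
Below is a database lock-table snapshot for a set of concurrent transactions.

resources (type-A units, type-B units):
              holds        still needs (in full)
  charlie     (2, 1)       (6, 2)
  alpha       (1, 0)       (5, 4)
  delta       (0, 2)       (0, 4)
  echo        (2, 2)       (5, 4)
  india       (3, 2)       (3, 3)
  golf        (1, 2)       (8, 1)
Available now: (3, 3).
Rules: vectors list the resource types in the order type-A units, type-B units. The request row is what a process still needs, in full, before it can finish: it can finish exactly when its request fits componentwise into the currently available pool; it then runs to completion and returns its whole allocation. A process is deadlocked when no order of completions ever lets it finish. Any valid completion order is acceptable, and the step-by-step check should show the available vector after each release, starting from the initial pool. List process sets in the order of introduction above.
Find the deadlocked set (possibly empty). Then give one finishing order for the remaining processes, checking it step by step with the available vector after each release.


No process is deadlocked.
Key observation: there is always a runnable process — india first — so the state unwinds completely.
The rest can finish in the order india, charlie, golf, alpha, echo, delta. Check, step by step:
  pool = (3, 3)
  run india (needs (3, 3), free (3, 3)); after release of (3, 2) the pool is (6, 5)
  run charlie (needs (6, 2), free (6, 5)); after release of (2, 1) the pool is (8, 6)
  run golf (needs (8, 1), free (8, 6)); after release of (1, 2) the pool is (9, 8)
  run alpha (needs (5, 4), free (9, 8)); after release of (1, 0) the pool is (10, 8)
  run echo (needs (5, 4), free (10, 8)); after release of (2, 2) the pool is (12, 10)
  run delta (needs (0, 4), free (12, 10)); after release of (0, 2) the pool is (12, 12)


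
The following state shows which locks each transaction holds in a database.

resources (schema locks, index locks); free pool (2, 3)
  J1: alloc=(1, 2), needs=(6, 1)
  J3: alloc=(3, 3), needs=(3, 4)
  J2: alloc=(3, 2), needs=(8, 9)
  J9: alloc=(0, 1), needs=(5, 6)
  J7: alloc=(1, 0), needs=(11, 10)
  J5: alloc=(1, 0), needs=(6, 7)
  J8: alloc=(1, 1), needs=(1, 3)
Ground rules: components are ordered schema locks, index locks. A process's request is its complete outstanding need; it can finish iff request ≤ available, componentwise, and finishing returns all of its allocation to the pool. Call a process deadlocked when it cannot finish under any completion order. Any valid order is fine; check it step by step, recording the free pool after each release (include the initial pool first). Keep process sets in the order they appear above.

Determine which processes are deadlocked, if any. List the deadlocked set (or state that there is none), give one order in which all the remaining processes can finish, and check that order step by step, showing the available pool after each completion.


The deadlocked set is empty.
Key observation: beginning at J8, releases accumulate fast enough that every process eventually fits.
One completion order for the rest: J8, J3, J9, J5, J1, J2, J7. Check, step by step:
  pool = (2, 3)
  run J8 (needs (1, 3), free (2, 3)); after release of (1, 1) the pool is (3, 4)
  run J3 (needs (3, 4), free (3, 4)); after release of (3, 3) the pool is (6, 7)
  run J9 (needs (5, 6), free (6, 7)); after release of (0, 1) the pool is (6, 8)
  run J5 (needs (6, 7), free (6, 8)); after release of (1, 0) the pool is (7, 8)
  run J1 (needs (6, 1), free (7, 8)); after release of (1, 2) the pool is (8, 10)
  run J2 (needs (8, 9), free (8, 10)); after release of (3, 2) the pool is (11, 12)
  run J7 (needs (11, 10), free (11, 12)); after release of (1, 0) the pool is (12, 12)


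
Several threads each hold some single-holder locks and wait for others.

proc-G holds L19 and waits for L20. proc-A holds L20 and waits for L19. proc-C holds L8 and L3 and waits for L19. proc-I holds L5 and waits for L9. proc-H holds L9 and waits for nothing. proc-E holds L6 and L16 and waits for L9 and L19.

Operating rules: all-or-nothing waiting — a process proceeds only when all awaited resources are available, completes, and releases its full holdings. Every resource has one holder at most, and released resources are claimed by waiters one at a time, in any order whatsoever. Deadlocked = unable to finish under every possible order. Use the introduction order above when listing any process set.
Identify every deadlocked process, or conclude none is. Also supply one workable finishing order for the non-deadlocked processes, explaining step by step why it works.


Deadlocked: proc-G, proc-A, proc-C and proc-E.
Key observation: the knot is the closed ring of waits proc-G -> proc-A -> proc-G; proc-C and proc-E wait into the deadlock from upstream.
A valid finishing order for the others: proc-H, proc-I.
Walking it through:
  proc-H: no waits; runs immediately, freeing L9
  run proc-I (all its waits — L9 — are resolved); releases L5


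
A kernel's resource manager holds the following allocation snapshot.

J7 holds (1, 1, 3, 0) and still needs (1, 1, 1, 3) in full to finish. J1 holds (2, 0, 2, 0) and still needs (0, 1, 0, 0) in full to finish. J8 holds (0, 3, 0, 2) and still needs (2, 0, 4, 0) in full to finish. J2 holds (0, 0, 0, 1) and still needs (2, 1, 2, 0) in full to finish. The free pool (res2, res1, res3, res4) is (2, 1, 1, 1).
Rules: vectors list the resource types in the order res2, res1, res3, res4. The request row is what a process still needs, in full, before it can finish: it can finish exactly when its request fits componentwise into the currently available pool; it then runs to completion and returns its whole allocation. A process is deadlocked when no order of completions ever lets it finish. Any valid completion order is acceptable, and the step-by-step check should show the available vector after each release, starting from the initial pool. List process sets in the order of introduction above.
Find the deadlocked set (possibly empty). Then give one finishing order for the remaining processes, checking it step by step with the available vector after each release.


Deadlocked: J7 and J8.
Key observation: after J1, J2 the pool peaks at (4, 1, 3, 2), and each blocked process is short somewhere: J7 on res4; J8 on res3.
The rest can finish in the order J1, J2. Check, step by step:
  pool = (2, 1, 1, 1)
  J1 needs (0, 1, 0, 0) <= (2, 1, 1, 1) -> finishes; pool += (2, 0, 2, 0) = (4, 1, 3, 1)
  J2 needs (2, 1, 2, 0) <= (4, 1, 3, 1) -> finishes; pool += (0, 0, 0, 1) = (4, 1, 3, 2)
The stuck group stays short no matter what:
  J7 still needs (1, 1, 1, 3) but only (4, 1, 3, 2) is free — short on res4
  J8 still needs (2, 0, 4, 0) but only (4, 1, 3, 2) is free — short on res3


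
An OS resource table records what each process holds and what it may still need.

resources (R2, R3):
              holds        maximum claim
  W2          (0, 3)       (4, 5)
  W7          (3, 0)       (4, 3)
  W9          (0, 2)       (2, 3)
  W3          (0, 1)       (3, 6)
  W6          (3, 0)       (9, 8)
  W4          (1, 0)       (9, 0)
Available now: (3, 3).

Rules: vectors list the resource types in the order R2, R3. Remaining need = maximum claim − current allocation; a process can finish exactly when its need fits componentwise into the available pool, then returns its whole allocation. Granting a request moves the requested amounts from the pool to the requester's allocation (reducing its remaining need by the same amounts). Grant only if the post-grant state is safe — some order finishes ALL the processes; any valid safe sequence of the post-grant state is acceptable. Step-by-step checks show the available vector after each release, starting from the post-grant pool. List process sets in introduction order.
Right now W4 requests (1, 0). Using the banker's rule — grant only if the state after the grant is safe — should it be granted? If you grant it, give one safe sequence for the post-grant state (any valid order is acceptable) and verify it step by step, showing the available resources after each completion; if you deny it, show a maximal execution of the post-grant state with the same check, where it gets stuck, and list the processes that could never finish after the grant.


DENY — the pretend-granted state is unsafe.
Key observation: after W7, W9, W3, W2 complete, (5, 9) is the best the pool ever gets, yet each leftover process wants more R2.
After a pretend grant, a maximal execution: W7, W9, W3, W2 — then nothing else fits. Walking it through:
  pool = (2, 3)
  W7: need (1, 3) fits (2, 3); releases (3, 0), pool now (5, 3)
  W9: need (2, 1) fits (5, 3); releases (0, 2), pool now (5, 5)
  W3: need (3, 5) fits (5, 5); releases (0, 1), pool now (5, 6)
  W2: need (4, 2) fits (5, 6); releases (0, 3), pool now (5, 9)
  W6 cannot run: need (6, 8) vs free (5, 9) (insufficient R2)
  W4 cannot run: need (7, 0) vs free (5, 9) (insufficient R2)
Had the request been granted, W6 and W4 could never finish.


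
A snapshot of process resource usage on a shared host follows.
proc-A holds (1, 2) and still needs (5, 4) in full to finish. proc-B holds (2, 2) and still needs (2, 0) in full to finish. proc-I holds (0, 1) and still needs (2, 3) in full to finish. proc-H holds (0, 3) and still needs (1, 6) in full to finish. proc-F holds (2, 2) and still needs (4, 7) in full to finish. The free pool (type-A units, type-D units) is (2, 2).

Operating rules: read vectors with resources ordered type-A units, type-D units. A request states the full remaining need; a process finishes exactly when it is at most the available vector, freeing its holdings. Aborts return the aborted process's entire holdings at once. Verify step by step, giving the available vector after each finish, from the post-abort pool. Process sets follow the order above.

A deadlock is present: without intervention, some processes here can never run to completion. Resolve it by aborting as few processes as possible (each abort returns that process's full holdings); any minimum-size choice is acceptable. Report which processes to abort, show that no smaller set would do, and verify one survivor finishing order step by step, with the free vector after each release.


Minimum abort set: proc-H.
Key observation: the deadlocked proc-F becomes finishable only because proc-H released (0, 3); it completes at step 3 below.
Why nothing smaller works: aborting no one leaves the state deadlocked as given.
One survivor order: proc-B, proc-I, proc-F, proc-A. Check, step by step (post-abort pool first):
  pool = (2, 5)
  run proc-B (needs (2, 0), free (2, 5)); after release of (2, 2) the pool is (4, 7)
  run proc-I (needs (2, 3), free (4, 7)); after release of (0, 1) the pool is (4, 8)
  run proc-F (needs (4, 7), free (4, 8)); after release of (2, 2) the pool is (6, 10)
  run proc-A (needs (5, 4), free (6, 10)); after release of (1, 2) the pool is (7, 12)


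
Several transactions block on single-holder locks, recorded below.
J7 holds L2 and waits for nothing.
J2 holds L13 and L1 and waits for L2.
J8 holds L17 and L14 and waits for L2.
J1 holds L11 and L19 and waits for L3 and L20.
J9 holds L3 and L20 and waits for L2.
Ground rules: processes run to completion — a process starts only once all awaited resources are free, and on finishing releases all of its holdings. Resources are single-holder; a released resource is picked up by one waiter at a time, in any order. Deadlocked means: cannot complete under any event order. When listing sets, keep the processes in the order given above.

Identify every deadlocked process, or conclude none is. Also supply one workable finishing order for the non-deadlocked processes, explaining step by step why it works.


No process is deadlocked.
Key observation: there is no circular wait here — follow any chain and it reaches a process that is free to run now.
A valid finishing order for the others: J7, J2, J8, J9, J1.
Check, step by step:
  run J7 (it waits on nothing); releases L2
  J2: everything it awaited (L2) is free; runs, freeing L13 and L1
  J8: everything it awaited (L2) is free; runs, freeing L17 and L14
  J9: everything it awaited (L2) is free; runs, freeing L3 and L20
  J1: everything it awaited (L3 and L20) is free; runs, freeing L11 and L19


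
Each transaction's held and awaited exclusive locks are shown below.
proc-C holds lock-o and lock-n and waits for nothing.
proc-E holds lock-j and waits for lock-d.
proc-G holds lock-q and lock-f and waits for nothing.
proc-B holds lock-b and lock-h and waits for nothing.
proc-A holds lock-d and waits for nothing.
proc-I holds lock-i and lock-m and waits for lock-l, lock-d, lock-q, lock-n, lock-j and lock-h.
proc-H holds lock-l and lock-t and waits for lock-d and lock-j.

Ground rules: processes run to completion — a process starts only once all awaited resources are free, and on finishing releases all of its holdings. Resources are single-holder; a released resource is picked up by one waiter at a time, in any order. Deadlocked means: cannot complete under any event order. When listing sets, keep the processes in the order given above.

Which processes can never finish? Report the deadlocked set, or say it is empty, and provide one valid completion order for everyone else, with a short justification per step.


No process is deadlocked.
Key observation: no waiting chain loops back on itself — every chain ends at a process that waits on nothing, so everyone eventually runs.
The rest can finish in the order proc-C, proc-A, proc-B, proc-G, proc-E, proc-H, proc-I.
Step-by-step check:
  run proc-C (it waits on nothing); releases lock-o and lock-n
  run proc-A (it waits on nothing); releases lock-d
  run proc-B (it waits on nothing); releases lock-b and lock-h
  run proc-G (it waits on nothing); releases lock-q and lock-f
  run proc-E (all its waits — lock-d — are resolved); releases lock-j
  run proc-H (all its waits — lock-d and lock-j — are resolved); releases lock-l and lock-t
  run proc-I (all its waits — lock-l, lock-d, lock-q, lock-n, lock-j and lock-h — are resolved); releases lock-i and lock-m


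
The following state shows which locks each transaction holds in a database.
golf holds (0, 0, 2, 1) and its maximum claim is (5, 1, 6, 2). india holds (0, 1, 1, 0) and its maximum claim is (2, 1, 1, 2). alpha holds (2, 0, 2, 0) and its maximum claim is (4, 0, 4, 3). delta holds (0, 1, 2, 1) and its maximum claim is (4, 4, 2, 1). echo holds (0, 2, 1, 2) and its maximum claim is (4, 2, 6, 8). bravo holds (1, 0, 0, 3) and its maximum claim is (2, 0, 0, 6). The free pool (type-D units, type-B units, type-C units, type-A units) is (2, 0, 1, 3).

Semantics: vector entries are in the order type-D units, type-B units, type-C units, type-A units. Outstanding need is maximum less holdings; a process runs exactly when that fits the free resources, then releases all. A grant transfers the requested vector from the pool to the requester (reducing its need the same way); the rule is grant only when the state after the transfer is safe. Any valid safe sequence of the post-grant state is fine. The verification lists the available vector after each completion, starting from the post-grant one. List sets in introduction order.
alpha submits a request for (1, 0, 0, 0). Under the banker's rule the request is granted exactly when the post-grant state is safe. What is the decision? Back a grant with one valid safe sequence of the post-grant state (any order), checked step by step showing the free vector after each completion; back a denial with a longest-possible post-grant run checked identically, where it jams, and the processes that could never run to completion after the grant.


GRANT. The post-grant state is safe; one safe sequence: bravo, india, alpha, golf, echo, delta.
Key observation: the grant leaves (1, 0, 1, 3) free — enough for bravo, whose release restarts the cascade.
Verifying the post-grant state step by step:
  pool = (1, 0, 1, 3)
  bravo: need (1, 0, 0, 3) fits (1, 0, 1, 3); releases (1, 0, 0, 3), pool now (2, 0, 1, 6)
  india: need (2, 0, 0, 2) fits (2, 0, 1, 6); releases (0, 1, 1, 0), pool now (2, 1, 2, 6)
  alpha: need (1, 0, 2, 3) fits (2, 1, 2, 6); releases (3, 0, 2, 0), pool now (5, 1, 4, 6)
  golf: need (5, 1, 4, 1) fits (5, 1, 4, 6); releases (0, 0, 2, 1), pool now (5, 1, 6, 7)
  echo: need (4, 0, 5, 6) fits (5, 1, 6, 7); releases (0, 2, 1, 2), pool now (5, 3, 7, 9)
  delta: need (4, 3, 0, 0) fits (5, 3, 7, 9); releases (0, 1, 2, 1), pool now (5, 4, 9, 10)


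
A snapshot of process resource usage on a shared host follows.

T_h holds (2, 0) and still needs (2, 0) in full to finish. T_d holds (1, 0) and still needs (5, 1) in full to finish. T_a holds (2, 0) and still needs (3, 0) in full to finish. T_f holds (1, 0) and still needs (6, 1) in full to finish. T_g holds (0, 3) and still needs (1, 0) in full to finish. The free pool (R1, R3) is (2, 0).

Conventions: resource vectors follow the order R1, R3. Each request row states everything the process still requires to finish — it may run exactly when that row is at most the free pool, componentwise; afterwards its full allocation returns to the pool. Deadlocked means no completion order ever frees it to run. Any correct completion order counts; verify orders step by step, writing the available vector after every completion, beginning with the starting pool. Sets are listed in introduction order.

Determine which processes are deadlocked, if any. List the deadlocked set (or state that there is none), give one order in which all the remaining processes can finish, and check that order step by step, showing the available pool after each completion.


Nothing here is deadlocked.
Key observation: starting with T_h, each completion frees enough for the next — no one is permanently blocked.
One completion order for the rest: T_h, T_a, T_g, T_f, T_d. Step-by-step check:
  pool = (2, 0)
  T_h: need (2, 0) fits (2, 0); releases (2, 0), pool now (4, 0)
  T_a: need (3, 0) fits (4, 0); releases (2, 0), pool now (6, 0)
  T_g: need (1, 0) fits (6, 0); releases (0, 3), pool now (6, 3)
  T_f: need (6, 1) fits (6, 3); releases (1, 0), pool now (7, 3)
  T_d: need (5, 1) fits (7, 3); releases (1, 0), pool now (8, 3)


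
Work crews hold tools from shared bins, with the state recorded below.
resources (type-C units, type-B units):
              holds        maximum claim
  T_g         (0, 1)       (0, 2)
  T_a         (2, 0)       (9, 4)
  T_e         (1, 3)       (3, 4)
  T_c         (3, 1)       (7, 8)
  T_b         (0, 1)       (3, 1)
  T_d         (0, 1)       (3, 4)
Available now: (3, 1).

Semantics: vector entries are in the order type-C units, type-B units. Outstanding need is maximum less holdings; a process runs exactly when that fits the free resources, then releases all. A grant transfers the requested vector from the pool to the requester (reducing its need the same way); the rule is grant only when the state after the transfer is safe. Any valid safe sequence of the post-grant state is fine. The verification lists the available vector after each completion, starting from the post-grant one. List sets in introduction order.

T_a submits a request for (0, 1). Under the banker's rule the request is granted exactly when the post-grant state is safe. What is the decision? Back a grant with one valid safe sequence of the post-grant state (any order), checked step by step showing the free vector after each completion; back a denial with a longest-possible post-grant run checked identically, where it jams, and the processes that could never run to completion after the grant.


DENY — the pretend-granted state is unsafe.
Key observation: after T_b, T_g, T_e, T_d the pool peaks at (4, 6), and each blocked process is short somewhere: T_a on type-C units; T_c on type-B units.
After a pretend grant, a maximal execution: T_b, T_g, T_e, T_d — then nothing else fits. Step-by-step check:
  pool = (3, 0)
  T_b: need (3, 0) fits (3, 0); releases (0, 1), pool now (3, 1)
  T_g: need (0, 1) fits (3, 1); releases (0, 1), pool now (3, 2)
  T_e: need (2, 1) fits (3, 2); releases (1, 3), pool now (4, 5)
  T_d: need (3, 3) fits (4, 5); releases (0, 1), pool now (4, 6)
  T_a still needs (7, 3) but only (4, 6) is free — short on type-C units
  T_c still needs (4, 7) but only (4, 6) is free — short on type-B units
Had the request been granted, T_a and T_c could never finish.


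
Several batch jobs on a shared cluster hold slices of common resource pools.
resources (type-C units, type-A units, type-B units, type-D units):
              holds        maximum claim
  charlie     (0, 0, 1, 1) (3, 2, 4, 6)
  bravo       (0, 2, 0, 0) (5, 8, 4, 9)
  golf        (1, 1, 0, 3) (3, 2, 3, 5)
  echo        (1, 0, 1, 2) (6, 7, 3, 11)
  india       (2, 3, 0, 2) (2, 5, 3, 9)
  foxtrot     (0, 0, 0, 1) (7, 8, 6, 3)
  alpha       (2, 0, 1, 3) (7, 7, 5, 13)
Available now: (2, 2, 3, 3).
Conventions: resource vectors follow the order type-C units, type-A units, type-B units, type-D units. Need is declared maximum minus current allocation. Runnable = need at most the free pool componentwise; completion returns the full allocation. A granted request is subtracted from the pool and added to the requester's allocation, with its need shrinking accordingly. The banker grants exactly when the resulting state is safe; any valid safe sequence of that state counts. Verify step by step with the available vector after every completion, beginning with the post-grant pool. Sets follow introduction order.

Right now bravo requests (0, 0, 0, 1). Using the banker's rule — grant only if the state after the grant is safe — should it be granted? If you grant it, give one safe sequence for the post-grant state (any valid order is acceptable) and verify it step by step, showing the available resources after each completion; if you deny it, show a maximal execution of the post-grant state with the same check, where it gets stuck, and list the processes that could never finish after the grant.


DENY: after the grant no complete ordering would exist.
Key observation: after golf, charlie the pool peaks at (3, 3, 4, 6), and each blocked process is short somewhere: bravo on type-C units, type-A units, type-D units; echo on type-C units, type-A units, type-D units; india on type-D units; foxtrot on type-C units, type-A units, type-B units; alpha on type-C units, type-A units, type-D units.
On the post-grant state, golf, charlie is a maximal run — nothing extends it. Step-by-step check:
  pool = (2, 2, 3, 2)
  golf: need (2, 1, 3, 2) fits (2, 2, 3, 2); releases (1, 1, 0, 3), pool now (3, 3, 3, 5)
  charlie: need (3, 2, 3, 5) fits (3, 3, 3, 5); releases (0, 0, 1, 1), pool now (3, 3, 4, 6)
  bravo still needs (5, 6, 4, 8) but only (3, 3, 4, 6) is free — short on type-C units, type-A units and type-D units
  echo still needs (5, 7, 2, 9) but only (3, 3, 4, 6) is free — short on type-C units, type-A units and type-D units
  india still needs (0, 2, 3, 7) but only (3, 3, 4, 6) is free — short on type-D units
  foxtrot still needs (7, 8, 6, 2) but only (3, 3, 4, 6) is free — short on type-C units, type-A units and type-B units
  alpha still needs (5, 7, 4, 10) but only (3, 3, 4, 6) is free — short on type-C units, type-A units and type-D units
Processes that could never finish after the grant: bravo, echo, india, foxtrot and alpha.


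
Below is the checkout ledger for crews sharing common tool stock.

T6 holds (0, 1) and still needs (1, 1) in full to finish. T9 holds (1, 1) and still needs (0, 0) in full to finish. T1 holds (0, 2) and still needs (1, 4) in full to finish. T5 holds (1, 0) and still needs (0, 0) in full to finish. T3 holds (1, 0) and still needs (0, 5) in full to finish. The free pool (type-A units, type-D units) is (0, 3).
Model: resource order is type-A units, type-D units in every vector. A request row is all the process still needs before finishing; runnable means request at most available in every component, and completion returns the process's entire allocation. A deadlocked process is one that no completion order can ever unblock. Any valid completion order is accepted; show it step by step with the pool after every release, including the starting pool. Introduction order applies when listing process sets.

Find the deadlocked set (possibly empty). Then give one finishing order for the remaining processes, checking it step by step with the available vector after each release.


Nothing here is deadlocked.
Key observation: there is always a runnable process — T9 first — so the state unwinds completely.
A valid finishing order for the others: T9, T1, T6, T3, T5. Walking it through:
  pool = (0, 3)
  T9: need (0, 0) fits (0, 3); releases (1, 1), pool now (1, 4)
  T1: need (1, 4) fits (1, 4); releases (0, 2), pool now (1, 6)
  T6: need (1, 1) fits (1, 6); releases (0, 1), pool now (1, 7)
  T3: need (0, 5) fits (1, 7); releases (1, 0), pool now (2, 7)
  T5: need (0, 0) fits (2, 7); releases (1, 0), pool now (3, 7)


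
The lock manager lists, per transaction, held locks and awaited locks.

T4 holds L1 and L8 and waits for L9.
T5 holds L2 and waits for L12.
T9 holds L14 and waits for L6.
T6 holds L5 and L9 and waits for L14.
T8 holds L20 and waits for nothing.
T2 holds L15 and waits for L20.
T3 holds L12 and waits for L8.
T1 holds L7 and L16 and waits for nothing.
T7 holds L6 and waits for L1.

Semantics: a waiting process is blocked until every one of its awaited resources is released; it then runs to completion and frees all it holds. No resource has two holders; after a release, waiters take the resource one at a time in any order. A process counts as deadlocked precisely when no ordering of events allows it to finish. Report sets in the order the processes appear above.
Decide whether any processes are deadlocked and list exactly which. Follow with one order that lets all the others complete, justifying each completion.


Deadlocked set: T4, T5, T9, T6, T3 and T7.
Key observation: along T4 -> T6 -> T9 -> T7 -> T4, each member waits on what the next one holds — a deadlock; T5 and T3 wait into the deadlock from upstream.
The rest can finish in the order T8, T1, T2.
Verifying each step:
  run T8 (it waits on nothing); releases L20
  run T1 (it waits on nothing); releases L7 and L16
  T2: everything it awaited (L20) is free; runs, freeing L15
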